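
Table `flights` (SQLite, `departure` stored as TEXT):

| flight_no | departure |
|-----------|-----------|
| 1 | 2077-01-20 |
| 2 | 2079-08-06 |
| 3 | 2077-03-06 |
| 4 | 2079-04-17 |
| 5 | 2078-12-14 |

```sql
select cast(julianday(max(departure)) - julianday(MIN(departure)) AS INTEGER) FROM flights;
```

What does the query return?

MIN = 2077-01-20, MAX = 2079-08-06.
11 days remain in January 2077 after the 20th (31 − 20).
Full months from February 2077 through July 2079 contribute their day counts.
Then 6 days into August 2079.
Total: 11 + 28 + 31 + 30 + 31 + 30 + 31 + 31 + 30 + 31 + 30 + 31 + 31 + 28 + 31 + 30 + 31 + 30 + 31 + 31 + 30 + 31 + 30 + 31 + 31 + 28 + 31 + 30 + 31 + 30 + 31 + 6 = 928.

928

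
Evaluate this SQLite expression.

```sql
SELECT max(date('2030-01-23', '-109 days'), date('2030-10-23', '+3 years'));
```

date('2030-01-23', '-109 days') → 2029-10-06.
date('2030-10-23', '+3 years') → 2033-10-23.
Later of the two is 2033-10-23.

2033-10-23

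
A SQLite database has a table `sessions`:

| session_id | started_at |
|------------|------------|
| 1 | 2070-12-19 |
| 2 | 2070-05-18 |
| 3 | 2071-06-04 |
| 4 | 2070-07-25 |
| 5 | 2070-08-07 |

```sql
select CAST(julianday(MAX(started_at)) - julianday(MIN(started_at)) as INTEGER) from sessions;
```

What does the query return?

382

MIN = 2070-05-18, MAX = 2071-06-04.
13 days remain in May 2070 after the 18th (31 − 18).
Full months from June 2070 through May 2071 contribute their day counts.
Then 4 days into June 2071.
Total: 13 + 30 + 31 + 31 + 30 + 31 + 30 + 31 + 31 + 28 + 31 + 30 + 31 + 4 = 382.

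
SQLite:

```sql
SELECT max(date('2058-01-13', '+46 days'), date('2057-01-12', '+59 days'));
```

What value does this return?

date('2058-01-13', '+46 days') → 2058-02-28.
date('2057-01-12', '+59 days') → 2057-03-12.
Later of the two is 2058-02-28.

2058-02-28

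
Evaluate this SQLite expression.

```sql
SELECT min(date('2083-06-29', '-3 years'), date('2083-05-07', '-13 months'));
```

2080-06-29

date('2083-06-29', '-3 years') → 2080-06-29.
date('2083-05-07', '-13 months') → 2082-04-07.
Earlier of the two is 2080-06-29.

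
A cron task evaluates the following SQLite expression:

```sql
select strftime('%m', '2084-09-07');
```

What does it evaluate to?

09

`%m` extracts the 2-digit month (01-12): 09.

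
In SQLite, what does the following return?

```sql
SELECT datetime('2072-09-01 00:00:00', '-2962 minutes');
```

2072-08-29 22:38:00

2962 minutes = 49h 22m; -2962 minutes from 2072-09-01 00:00:00 is 2072-08-29 22:38:00 (crosses midnight).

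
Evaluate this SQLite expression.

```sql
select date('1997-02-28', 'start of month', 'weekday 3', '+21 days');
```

`start of month` rewinds 1997-02-28 to 1997-02-01.
`weekday 3` advances to the next Wednesday; 1997-02-01 is a Saturday, so it moves forward to 1997-02-05.
Advancing 21 more days within February lands on 1997-02-26.

1997-02-26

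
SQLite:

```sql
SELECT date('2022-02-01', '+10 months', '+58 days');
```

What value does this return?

2023-01-28

Adding +10 months to 2022-02-01 gives 2022-12-01.
Applying '+58 days' to 2022-12-01: counting 58 days forward gives 2023-01-28.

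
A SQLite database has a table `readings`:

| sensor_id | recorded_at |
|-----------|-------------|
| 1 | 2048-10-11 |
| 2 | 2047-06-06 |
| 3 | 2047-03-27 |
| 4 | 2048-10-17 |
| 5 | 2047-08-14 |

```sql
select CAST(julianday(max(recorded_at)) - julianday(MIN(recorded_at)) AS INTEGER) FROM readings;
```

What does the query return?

570

MIN = 2047-03-27, MAX = 2048-10-17.
4 days remain in March 2047 after the 27th (31 − 27).
Full months from April 2047 through September 2048 contribute their day counts.
Then 17 days into October 2048.
Total: 4 + 30 + 31 + 30 + 31 + 31 + 30 + 31 + 30 + 31 + 31 + 29 + 31 + 30 + 31 + 30 + 31 + 31 + 30 + 17 = 570.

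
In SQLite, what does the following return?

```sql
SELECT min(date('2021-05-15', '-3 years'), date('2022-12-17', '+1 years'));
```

2018-05-15

date('2021-05-15', '-3 years') → 2018-05-15.
date('2022-12-17', '+1 years') → 2023-12-17.
Earlier of the two is 2018-05-15.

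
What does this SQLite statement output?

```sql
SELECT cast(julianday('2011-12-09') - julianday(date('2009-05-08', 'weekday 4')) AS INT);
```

`weekday 4` advances to the next Thursday; 2009-05-08 is a Friday, so it moves forward to 2009-05-14.
17 days remain in May 2009 after the 14th (31 − 14).
Full months from June 2009 through November 2011 contribute their day counts.
Then 9 days into December 2011.
Total: 17 + 30 + 31 + 31 + 30 + 31 + 30 + 31 + 31 + 28 + 31 + 30 + 31 + 30 + 31 + 31 + 30 + 31 + 30 + 31 + 31 + 28 + 31 + 30 + 31 + 30 + 31 + 31 + 30 + 31 + 30 + 9 = 939.

939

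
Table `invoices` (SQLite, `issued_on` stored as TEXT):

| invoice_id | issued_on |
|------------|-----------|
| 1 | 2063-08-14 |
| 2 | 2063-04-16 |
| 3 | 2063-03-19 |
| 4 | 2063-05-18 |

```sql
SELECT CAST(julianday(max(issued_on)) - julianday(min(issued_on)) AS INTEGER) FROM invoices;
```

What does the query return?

MIN = 2063-03-19, MAX = 2063-08-14.
12 days remain in March 2063 after the 19th (31 − 19).
April 2063: 30 days.
May 2063: 31 days.
June 2063: 30 days.
July 2063: 31 days.
Then 14 days into August 2063.
Total: 12 + 30 + 31 + 30 + 31 + 14 = 148.

148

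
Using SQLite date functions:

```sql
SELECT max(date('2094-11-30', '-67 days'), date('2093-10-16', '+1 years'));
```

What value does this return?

2094-10-16

date('2094-11-30', '-67 days') → 2094-09-24.
date('2093-10-16', '+1 years') → 2094-10-16.
Later of the two is 2094-10-16.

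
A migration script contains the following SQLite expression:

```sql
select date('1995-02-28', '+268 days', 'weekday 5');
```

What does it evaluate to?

Applying '+268 days' to 1995-02-28: counting 268 days forward gives 1995-11-23.
`weekday 5` advances to the next Friday; 1995-11-23 is a Thursday, so it moves forward to 1995-11-24.

1995-11-24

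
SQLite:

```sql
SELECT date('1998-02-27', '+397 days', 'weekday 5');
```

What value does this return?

1999-04-02

Applying '+397 days' to 1998-02-27: counting 397 days forward gives 1999-03-31.
`weekday 5` advances to the next Friday; 1999-03-31 is a Wednesday, so it moves forward to 1999-04-02.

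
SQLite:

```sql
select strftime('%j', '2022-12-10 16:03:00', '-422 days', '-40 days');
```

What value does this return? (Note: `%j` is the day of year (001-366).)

247

First apply '-422 days', '-40 days': 2022-12-10 16:03:00 → 2021-09-04 16:03:00.
Day-of-year for 2021-09-04: days since 2021-01-01 inclusive = 247, zero-padded to 247.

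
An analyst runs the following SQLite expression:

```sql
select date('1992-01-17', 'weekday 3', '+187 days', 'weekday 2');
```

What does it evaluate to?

`weekday 3` advances to the next Wednesday; 1992-01-17 is a Friday, so it moves forward to 1992-01-22.
Applying '+187 days' to 1992-01-22: counting 187 days forward gives 1992-07-27.
`weekday 2` advances to the next Tuesday; 1992-07-27 is a Monday, so it moves forward to 1992-07-28.

1992-07-28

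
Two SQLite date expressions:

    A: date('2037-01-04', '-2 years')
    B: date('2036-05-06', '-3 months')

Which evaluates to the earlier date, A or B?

A = 2035-01-04.
B = 2036-02-06.
A is earlier.

A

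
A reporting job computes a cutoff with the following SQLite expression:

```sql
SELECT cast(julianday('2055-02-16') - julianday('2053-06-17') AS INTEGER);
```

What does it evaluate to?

13 days remain in June 2053 after the 17th (30 − 17).
Full months from July 2053 through January 2055 contribute their day counts.
Then 16 days into February 2055.
Total: 13 + 31 + 31 + 30 + 31 + 30 + 31 + 31 + 28 + 31 + 30 + 31 + 30 + 31 + 31 + 30 + 31 + 30 + 31 + 31 + 16 = 609.

609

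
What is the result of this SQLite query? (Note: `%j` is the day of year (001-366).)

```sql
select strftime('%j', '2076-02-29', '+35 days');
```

095

First apply '+35 days': 2076-02-29 → 2076-04-04.
Day-of-year for 2076-04-04: days since 2076-01-01 inclusive = 95, zero-padded to 095.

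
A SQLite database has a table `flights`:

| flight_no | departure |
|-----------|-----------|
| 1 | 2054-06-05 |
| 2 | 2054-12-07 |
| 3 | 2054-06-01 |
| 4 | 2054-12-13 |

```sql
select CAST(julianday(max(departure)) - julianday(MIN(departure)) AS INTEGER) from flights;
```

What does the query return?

195

MIN = 2054-06-01, MAX = 2054-12-13.
29 days remain in June 2054 after the 1st (30 − 1).
July 2054: 31 days.
August 2054: 31 days.
September 2054: 30 days.
October 2054: 31 days.
November 2054: 30 days.
Then 13 days into December 2054.
Total: 29 + 31 + 31 + 30 + 31 + 30 + 13 = 195.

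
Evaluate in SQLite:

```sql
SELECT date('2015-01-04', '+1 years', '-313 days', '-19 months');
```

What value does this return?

Adding +1 year to 2015-01-04 gives 2016-01-04.
Applying '-313 days' to 2016-01-04: counting 313 days back gives 2015-02-25.
Adding -19 months to 2015-02-25 gives 2013-07-25.

2013-07-25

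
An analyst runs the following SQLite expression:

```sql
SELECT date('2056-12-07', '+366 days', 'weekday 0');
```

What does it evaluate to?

Applying '+366 days' to 2056-12-07: counting 366 days forward gives 2057-12-08.
`weekday 0` advances to the next Sunday; 2057-12-08 is a Saturday, so it moves forward to 2057-12-09.

2057-12-09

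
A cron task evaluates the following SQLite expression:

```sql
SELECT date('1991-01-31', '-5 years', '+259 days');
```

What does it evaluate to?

Adding -5 years to 1991-01-31 gives 1986-01-31.
Applying '+259 days' to 1986-01-31: counting 259 days forward gives 1986-10-17.

1986-10-17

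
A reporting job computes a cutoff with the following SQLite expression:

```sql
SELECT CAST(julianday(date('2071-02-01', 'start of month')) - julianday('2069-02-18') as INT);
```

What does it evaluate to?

`start of month` rewinds 2071-02-01 to 2071-02-01.
10 days remain in February 2069 after the 18th (28 − 18).
Full months from March 2069 through January 2071 contribute their day counts.
Then 1 day into February 2071.
Total: 10 + 31 + 30 + 31 + 30 + 31 + 31 + 30 + 31 + 30 + 31 + 31 + 28 + 31 + 30 + 31 + 30 + 31 + 31 + 30 + 31 + 30 + 31 + 31 + 1 = 713.

713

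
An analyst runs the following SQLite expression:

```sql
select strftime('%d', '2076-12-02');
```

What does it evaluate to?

02

`%d` extracts the 2-digit day of month: 02.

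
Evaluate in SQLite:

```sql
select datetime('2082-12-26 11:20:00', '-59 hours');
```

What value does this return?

-59 hours from 2082-12-26 11:20:00 is 2082-12-24 00:20:00 (crosses midnight).

2082-12-24 00:20:00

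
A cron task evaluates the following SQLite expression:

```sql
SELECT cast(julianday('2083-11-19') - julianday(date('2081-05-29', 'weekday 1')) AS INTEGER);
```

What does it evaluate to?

900

`weekday 1` advances to the next Monday; 2081-05-29 is a Thursday, so it moves forward to 2081-06-02.
28 days remain in June 2081 after the 2nd (30 − 2).
Full months from July 2081 through October 2083 contribute their day counts.
Then 19 days into November 2083.
Total: 28 + 31 + 31 + 30 + 31 + 30 + 31 + 31 + 28 + 31 + 30 + 31 + 30 + 31 + 31 + 30 + 31 + 30 + 31 + 31 + 28 + 31 + 30 + 31 + 30 + 31 + 31 + 30 + 31 + 19 = 900.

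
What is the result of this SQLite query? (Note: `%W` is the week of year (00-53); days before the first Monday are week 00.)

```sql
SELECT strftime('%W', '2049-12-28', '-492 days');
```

33

First apply '-492 days': 2049-12-28 → 2048-08-23.
2048-08-23 is a Sunday. SQLite's %W counts Mondays since the year started; the result is 33.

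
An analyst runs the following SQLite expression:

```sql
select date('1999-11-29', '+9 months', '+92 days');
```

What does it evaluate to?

Adding +9 months to 1999-11-29 gives 2000-08-29.
Applying '+92 days' to 2000-08-29: counting 92 days forward gives 2000-11-29.

2000-11-29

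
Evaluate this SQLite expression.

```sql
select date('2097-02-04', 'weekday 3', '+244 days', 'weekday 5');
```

2097-10-11

`weekday 3` advances to the next Wednesday; 2097-02-04 is a Monday, so it moves forward to 2097-02-06.
Applying '+244 days' to 2097-02-06: counting 244 days forward gives 2097-10-08.
`weekday 5` advances to the next Friday; 2097-10-08 is a Tuesday, so it moves forward to 2097-10-11.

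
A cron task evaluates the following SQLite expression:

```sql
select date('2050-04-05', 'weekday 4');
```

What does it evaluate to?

2050-04-07

`weekday 4` advances to the next Thursday; 2050-04-05 is a Tuesday, so it moves forward to 2050-04-07.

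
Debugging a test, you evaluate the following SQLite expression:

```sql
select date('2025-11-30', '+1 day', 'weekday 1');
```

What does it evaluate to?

2025-12-01

November 2025 has 30 days; 0 remain after the 30th, so 1 days reach 2025-12-01.
`weekday 1` advances to the next Monday; 2025-12-01 is already a Monday, so it stays at 2025-12-01.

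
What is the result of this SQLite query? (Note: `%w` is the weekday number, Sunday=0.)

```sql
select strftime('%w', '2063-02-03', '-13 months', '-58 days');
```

0

First apply '-13 months', '-58 days': 2063-02-03 → 2061-11-06.
2061-11-06 is a Sunday; with Sunday=0 that is 0.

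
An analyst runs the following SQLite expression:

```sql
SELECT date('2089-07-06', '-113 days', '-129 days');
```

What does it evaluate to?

2088-11-06

Applying '-113 days' to 2089-07-06: counting 113 days back gives 2089-03-15.
Applying '-129 days' to 2089-03-15: counting 129 days back gives 2088-11-06.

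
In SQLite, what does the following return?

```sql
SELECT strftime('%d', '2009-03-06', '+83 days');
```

First apply '+83 days': 2009-03-06 → 2009-05-28.
`%d` extracts the 2-digit day of month: 28.

28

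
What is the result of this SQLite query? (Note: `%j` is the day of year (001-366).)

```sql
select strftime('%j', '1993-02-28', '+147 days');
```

First apply '+147 days': 1993-02-28 → 1993-07-25.
Day-of-year for 1993-07-25: days since 1993-01-01 inclusive = 206, zero-padded to 206.

206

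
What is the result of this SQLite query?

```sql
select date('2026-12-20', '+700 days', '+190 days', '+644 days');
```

2031-03-03

Applying '+700 days' to 2026-12-20: counting 700 days forward gives 2028-11-19.
Applying '+190 days' to 2028-11-19: counting 190 days forward gives 2029-05-28.
Applying '+644 days' to 2029-05-28: counting 644 days forward gives 2031-03-03.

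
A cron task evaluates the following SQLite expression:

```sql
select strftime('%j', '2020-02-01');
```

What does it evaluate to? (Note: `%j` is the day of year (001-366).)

032

Day-of-year for 2020-02-01: days since 2020-01-01 inclusive = 32, zero-padded to 032.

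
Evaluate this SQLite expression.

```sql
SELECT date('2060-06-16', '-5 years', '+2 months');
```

2055-08-16

Adding -5 years to 2060-06-16 gives 2055-06-16.
Adding +2 months to 2055-06-16 gives 2055-08-16.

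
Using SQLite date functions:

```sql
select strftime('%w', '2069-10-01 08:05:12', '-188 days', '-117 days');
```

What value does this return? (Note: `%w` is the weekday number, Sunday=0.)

First apply '-188 days', '-117 days': 2069-10-01 08:05:12 → 2068-11-30 08:05:12.
2068-11-30 is a Friday; with Sunday=0 that is 5.

5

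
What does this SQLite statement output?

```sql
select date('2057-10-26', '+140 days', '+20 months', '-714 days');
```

Applying '+140 days' to 2057-10-26: counting 140 days forward gives 2058-03-15.
Adding +20 months to 2058-03-15 gives 2059-11-15.
Applying '-714 days' to 2059-11-15: counting 714 days back gives 2057-12-01.

2057-12-01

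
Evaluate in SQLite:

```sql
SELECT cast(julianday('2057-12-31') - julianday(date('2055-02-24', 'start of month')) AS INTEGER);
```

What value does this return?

`start of month` rewinds 2055-02-24 to 2055-02-01.
27 days remain in February 2055 after the 1st (28 − 1).
Full months from March 2055 through November 2057 contribute their day counts.
Then 31 days into December 2057.
Total: 27 + 31 + 30 + 31 + 30 + 31 + 31 + 30 + 31 + 30 + 31 + 31 + 29 + 31 + 30 + 31 + 30 + 31 + 31 + 30 + 31 + 30 + 31 + 31 + 28 + 31 + 30 + 31 + 30 + 31 + 31 + 30 + 31 + 30 + 31 = 1064.

1064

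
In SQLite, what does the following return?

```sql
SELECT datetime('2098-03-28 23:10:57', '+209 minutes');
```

2098-03-29 02:39:57

209 minutes = 3h 29m; +209 minutes from 2098-03-28 23:10:57 is 2098-03-29 02:39:57 (crosses midnight).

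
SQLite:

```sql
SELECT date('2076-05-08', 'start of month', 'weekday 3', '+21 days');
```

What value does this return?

`start of month` rewinds 2076-05-08 to 2076-05-01.
`weekday 3` advances to the next Wednesday; 2076-05-01 is a Friday, so it moves forward to 2076-05-06.
Advancing 21 more days within May lands on 2076-05-27.

2076-05-27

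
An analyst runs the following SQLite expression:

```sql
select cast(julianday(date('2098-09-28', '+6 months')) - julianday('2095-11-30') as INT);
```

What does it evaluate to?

Adding +6 months to 2098-09-28 gives 2099-03-28.
0 days remain in November 2095 after the 30th (30 − 30).
Full months from December 2095 through February 2099 contribute their day counts.
Then 28 days into March 2099.
Total: 0 + 31 + 31 + 29 + 31 + 30 + 31 + 30 + 31 + 31 + 30 + 31 + 30 + 31 + 31 + 28 + 31 + 30 + 31 + 30 + 31 + 31 + 30 + 31 + 30 + 31 + 31 + 28 + 31 + 30 + 31 + 30 + 31 + 31 + 30 + 31 + 30 + 31 + 31 + 28 + 28 = 1214.

1214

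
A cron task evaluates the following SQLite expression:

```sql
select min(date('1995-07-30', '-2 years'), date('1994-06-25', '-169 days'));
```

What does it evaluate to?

1993-07-30

date('1995-07-30', '-2 years') → 1993-07-30.
date('1994-06-25', '-169 days') → 1994-01-07.
Earlier of the two is 1993-07-30.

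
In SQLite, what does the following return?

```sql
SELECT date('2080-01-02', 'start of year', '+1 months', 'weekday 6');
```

2080-02-03

`start of year` rewinds 2080-01-02 to 2080-01-01.
Adding +1 month to 2080-01-01 gives 2080-02-01.
`weekday 6` advances to the next Saturday; 2080-02-01 is a Thursday, so it moves forward to 2080-02-03.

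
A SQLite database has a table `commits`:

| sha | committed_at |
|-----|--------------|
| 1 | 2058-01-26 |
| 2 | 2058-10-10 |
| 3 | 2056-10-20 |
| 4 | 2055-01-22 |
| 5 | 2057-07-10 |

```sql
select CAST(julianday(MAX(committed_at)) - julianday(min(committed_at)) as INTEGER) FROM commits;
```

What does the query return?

MIN = 2055-01-22, MAX = 2058-10-10.
9 days remain in January 2055 after the 22nd (31 − 22).
Full months from February 2055 through September 2058 contribute their day counts.
Then 10 days into October 2058.
Total: 9 + 28 + 31 + 30 + 31 + 30 + 31 + 31 + 30 + 31 + 30 + 31 + 31 + 29 + 31 + 30 + 31 + 30 + 31 + 31 + 30 + 31 + 30 + 31 + 31 + 28 + 31 + 30 + 31 + 30 + 31 + 31 + 30 + 31 + 30 + 31 + 31 + 28 + 31 + 30 + 31 + 30 + 31 + 31 + 30 + 10 = 1357.

1357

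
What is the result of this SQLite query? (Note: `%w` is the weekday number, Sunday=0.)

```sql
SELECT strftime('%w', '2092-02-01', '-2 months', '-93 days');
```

First apply '-2 months', '-93 days': 2092-02-01 → 2091-08-30.
2091-08-30 is a Thursday; with Sunday=0 that is 4.

4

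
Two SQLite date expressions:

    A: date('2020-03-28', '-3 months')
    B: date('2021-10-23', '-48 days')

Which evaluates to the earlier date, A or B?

A = 2019-12-28.
B = 2021-09-05.
A is earlier.

A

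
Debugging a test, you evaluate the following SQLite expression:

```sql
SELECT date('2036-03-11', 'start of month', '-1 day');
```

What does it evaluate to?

2036-02-29

`start of month` rewinds 2036-03-11 to 2036-03-01.
Going back 1 day from 2036-03-01 reaches 2036-02-29 (last day of February, 29 days).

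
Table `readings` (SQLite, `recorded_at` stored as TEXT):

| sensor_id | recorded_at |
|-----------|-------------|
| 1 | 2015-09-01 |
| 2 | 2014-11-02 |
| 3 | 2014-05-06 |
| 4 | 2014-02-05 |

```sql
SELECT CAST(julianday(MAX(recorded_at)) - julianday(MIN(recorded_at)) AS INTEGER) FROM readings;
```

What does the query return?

MIN = 2014-02-05, MAX = 2015-09-01.
23 days remain in February 2014 after the 5th (28 − 5).
Full months from March 2014 through August 2015 contribute their day counts.
Then 1 day into September 2015.
Total: 23 + 31 + 30 + 31 + 30 + 31 + 31 + 30 + 31 + 30 + 31 + 31 + 28 + 31 + 30 + 31 + 30 + 31 + 31 + 1 = 573.

573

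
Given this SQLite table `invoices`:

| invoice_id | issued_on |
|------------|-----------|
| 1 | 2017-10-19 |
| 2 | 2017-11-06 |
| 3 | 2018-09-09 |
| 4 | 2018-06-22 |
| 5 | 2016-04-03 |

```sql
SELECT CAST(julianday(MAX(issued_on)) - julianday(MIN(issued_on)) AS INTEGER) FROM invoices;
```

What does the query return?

889

MIN = 2016-04-03, MAX = 2018-09-09.
27 days remain in April 2016 after the 3rd (30 − 3).
Full months from May 2016 through August 2018 contribute their day counts.
Then 9 days into September 2018.
Total: 27 + 31 + 30 + 31 + 31 + 30 + 31 + 30 + 31 + 31 + 28 + 31 + 30 + 31 + 30 + 31 + 31 + 30 + 31 + 30 + 31 + 31 + 28 + 31 + 30 + 31 + 30 + 31 + 31 + 9 = 889.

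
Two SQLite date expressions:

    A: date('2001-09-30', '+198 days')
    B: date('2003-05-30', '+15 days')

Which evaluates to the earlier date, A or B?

A

A = 2002-04-16.
B = 2003-06-14.
A is earlier.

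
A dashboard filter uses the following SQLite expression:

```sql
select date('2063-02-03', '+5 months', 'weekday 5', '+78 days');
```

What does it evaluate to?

Adding +5 months to 2063-02-03 gives 2063-07-03.
`weekday 5` advances to the next Friday; 2063-07-03 is a Tuesday, so it moves forward to 2063-07-06.
Applying '+78 days' to 2063-07-06: counting 78 days forward gives 2063-09-22.

2063-09-22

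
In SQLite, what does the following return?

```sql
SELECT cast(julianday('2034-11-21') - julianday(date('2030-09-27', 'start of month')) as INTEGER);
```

`start of month` rewinds 2030-09-27 to 2030-09-01.
29 days remain in September 2030 after the 1st (30 − 1).
Full months from October 2030 through October 2034 contribute their day counts.
Then 21 days into November 2034.
Total: 29 + 31 + 30 + 31 + 31 + 28 + 31 + 30 + 31 + 30 + 31 + 31 + 30 + 31 + 30 + 31 + 31 + 29 + 31 + 30 + 31 + 30 + 31 + 31 + 30 + 31 + 30 + 31 + 31 + 28 + 31 + 30 + 31 + 30 + 31 + 31 + 30 + 31 + 30 + 31 + 31 + 28 + 31 + 30 + 31 + 30 + 31 + 31 + 30 + 31 + 21 = 1542.

1542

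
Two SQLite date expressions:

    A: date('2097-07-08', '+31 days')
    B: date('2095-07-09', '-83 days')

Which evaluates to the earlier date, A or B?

B

A = 2097-08-08.
B = 2095-04-17.
B is earlier.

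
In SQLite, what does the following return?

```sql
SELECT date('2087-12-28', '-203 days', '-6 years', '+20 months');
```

2083-02-08

Applying '-203 days' to 2087-12-28: counting 203 days back gives 2087-06-08.
Adding -6 years to 2087-06-08 gives 2081-06-08.
Adding +20 months to 2081-06-08 gives 2083-02-08.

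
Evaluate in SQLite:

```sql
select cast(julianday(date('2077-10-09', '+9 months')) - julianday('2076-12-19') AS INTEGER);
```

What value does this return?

567

Adding +9 months to 2077-10-09 gives 2078-07-09.
12 days remain in December 2076 after the 19th (31 − 19).
Full months from January 2077 through June 2078 contribute their day counts.
Then 9 days into July 2078.
Total: 12 + 31 + 28 + 31 + 30 + 31 + 30 + 31 + 31 + 30 + 31 + 30 + 31 + 31 + 28 + 31 + 30 + 31 + 30 + 9 = 567.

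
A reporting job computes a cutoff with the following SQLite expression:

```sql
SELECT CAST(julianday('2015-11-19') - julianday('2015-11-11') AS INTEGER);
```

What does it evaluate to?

Both dates are in November 2015: 19 − 11 = 8.

8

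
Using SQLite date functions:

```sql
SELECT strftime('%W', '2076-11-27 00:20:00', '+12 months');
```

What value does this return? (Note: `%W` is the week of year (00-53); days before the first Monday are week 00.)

First apply '+12 months': 2076-11-27 00:20:00 → 2077-11-27 00:20:00.
2077-11-27 is a Saturday. SQLite's %W counts Mondays since the year started; the result is 47.

47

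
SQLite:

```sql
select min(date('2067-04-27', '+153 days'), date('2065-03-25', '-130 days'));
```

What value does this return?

date('2067-04-27', '+153 days') → 2067-09-27.
date('2065-03-25', '-130 days') → 2064-11-15.
Earlier of the two is 2064-11-15.

2064-11-15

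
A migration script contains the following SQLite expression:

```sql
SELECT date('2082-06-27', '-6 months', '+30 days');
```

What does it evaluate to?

2082-01-26

Adding -6 months to 2082-06-27 gives 2081-12-27.
December 2081 has 31 days; 4 remain after the 27th, so 5 days reach 2082-01-01.
Advancing 25 more days within January lands on 2082-01-26.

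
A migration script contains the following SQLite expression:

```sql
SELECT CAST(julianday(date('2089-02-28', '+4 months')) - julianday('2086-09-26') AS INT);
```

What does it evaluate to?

1006

Adding +4 months to 2089-02-28 gives 2089-06-28.
4 days remain in September 2086 after the 26th (30 − 26).
Full months from October 2086 through May 2089 contribute their day counts.
Then 28 days into June 2089.
Total: 4 + 31 + 30 + 31 + 31 + 28 + 31 + 30 + 31 + 30 + 31 + 31 + 30 + 31 + 30 + 31 + 31 + 29 + 31 + 30 + 31 + 30 + 31 + 31 + 30 + 31 + 30 + 31 + 31 + 28 + 31 + 30 + 31 + 28 = 1006.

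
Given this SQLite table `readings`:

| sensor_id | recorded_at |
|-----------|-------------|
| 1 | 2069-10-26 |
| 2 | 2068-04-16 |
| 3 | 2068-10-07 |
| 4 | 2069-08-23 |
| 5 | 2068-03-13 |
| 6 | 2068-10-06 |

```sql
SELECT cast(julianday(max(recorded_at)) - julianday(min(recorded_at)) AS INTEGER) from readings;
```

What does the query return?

MIN = 2068-03-13, MAX = 2069-10-26.
18 days remain in March 2068 after the 13th (31 − 13).
Full months from April 2068 through September 2069 contribute their day counts.
Then 26 days into October 2069.
Total: 18 + 30 + 31 + 30 + 31 + 31 + 30 + 31 + 30 + 31 + 31 + 28 + 31 + 30 + 31 + 30 + 31 + 31 + 30 + 26 = 592.

592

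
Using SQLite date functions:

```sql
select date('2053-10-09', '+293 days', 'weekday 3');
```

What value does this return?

2054-07-29

Applying '+293 days' to 2053-10-09: counting 293 days forward gives 2054-07-29.
`weekday 3` advances to the next Wednesday; 2054-07-29 is already a Wednesday, so it stays at 2054-07-29.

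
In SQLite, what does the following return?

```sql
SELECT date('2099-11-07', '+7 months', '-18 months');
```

2098-12-07

Adding +7 months to 2099-11-07 gives 2100-06-07.
Adding -18 months to 2100-06-07 gives 2098-12-07.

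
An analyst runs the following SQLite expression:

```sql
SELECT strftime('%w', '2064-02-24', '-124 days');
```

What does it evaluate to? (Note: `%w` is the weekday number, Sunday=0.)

2

First apply '-124 days': 2064-02-24 → 2063-10-23.
2063-10-23 is a Tuesday; with Sunday=0 that is 2.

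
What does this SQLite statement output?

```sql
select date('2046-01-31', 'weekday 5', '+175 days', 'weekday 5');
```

2046-07-27

`weekday 5` advances to the next Friday; 2046-01-31 is a Wednesday, so it moves forward to 2046-02-02.
Applying '+175 days' to 2046-02-02: counting 175 days forward gives 2046-07-27.
`weekday 5` advances to the next Friday; 2046-07-27 is already a Friday, so it stays at 2046-07-27.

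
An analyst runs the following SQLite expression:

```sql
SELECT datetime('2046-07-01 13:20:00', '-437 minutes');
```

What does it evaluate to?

2046-07-01 06:03:00

437 minutes = 7h 17m; -437 minutes from 2046-07-01 13:20:00 is 2046-07-01 06:03:00.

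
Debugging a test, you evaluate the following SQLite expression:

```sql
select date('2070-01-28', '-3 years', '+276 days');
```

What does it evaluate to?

Adding -3 years to 2070-01-28 gives 2067-01-28.
Applying '+276 days' to 2067-01-28: counting 276 days forward gives 2067-10-31.

2067-10-31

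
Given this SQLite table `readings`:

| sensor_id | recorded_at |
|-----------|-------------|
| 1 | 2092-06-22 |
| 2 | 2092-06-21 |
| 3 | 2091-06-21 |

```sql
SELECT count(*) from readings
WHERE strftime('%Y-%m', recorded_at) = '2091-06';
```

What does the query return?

1

Rows with year-month 2091-06: 2091-06-21 → 1.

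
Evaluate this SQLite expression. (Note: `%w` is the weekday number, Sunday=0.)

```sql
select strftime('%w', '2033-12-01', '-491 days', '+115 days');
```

First apply '-491 days', '+115 days': 2033-12-01 → 2032-11-20.
2032-11-20 is a Saturday; with Sunday=0 that is 6.

6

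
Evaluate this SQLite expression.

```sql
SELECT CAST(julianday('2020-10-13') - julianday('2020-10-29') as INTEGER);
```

Both dates are in October 2020: 29 − 13 = 16.
The subtraction is earlier − later, so the result is −16 → -16.

-16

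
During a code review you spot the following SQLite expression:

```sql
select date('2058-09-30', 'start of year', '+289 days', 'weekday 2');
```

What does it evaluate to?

`start of year` rewinds 2058-09-30 to 2058-01-01.
Applying '+289 days' to 2058-01-01: counting 289 days forward gives 2058-10-17.
`weekday 2` advances to the next Tuesday; 2058-10-17 is a Thursday, so it moves forward to 2058-10-22.

2058-10-22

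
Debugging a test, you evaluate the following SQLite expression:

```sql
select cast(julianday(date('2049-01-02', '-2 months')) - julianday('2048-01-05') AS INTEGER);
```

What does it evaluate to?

302

Adding -2 months to 2049-01-02 gives 2048-11-02.
26 days remain in January 2048 after the 5th (31 − 5).
Full months from February 2048 through October 2048 contribute their day counts.
Then 2 days into November 2048.
Total: 26 + 29 + 31 + 30 + 31 + 30 + 31 + 31 + 30 + 31 + 2 = 302.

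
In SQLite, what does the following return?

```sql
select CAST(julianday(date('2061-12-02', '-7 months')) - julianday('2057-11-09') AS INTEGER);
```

1270

Adding -7 months to 2061-12-02 gives 2061-05-02.
21 days remain in November 2057 after the 9th (30 − 9).
Full months from December 2057 through April 2061 contribute their day counts.
Then 2 days into May 2061.
Total: 21 + 31 + 31 + 28 + 31 + 30 + 31 + 30 + 31 + 31 + 30 + 31 + 30 + 31 + 31 + 28 + 31 + 30 + 31 + 30 + 31 + 31 + 30 + 31 + 30 + 31 + 31 + 29 + 31 + 30 + 31 + 30 + 31 + 31 + 30 + 31 + 30 + 31 + 31 + 28 + 31 + 30 + 2 = 1270.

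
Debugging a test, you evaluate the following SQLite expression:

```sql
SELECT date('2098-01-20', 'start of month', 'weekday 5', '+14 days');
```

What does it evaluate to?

2098-01-17

`start of month` rewinds 2098-01-20 to 2098-01-01.
`weekday 5` advances to the next Friday; 2098-01-01 is a Wednesday, so it moves forward to 2098-01-03.
Advancing 14 more days within January lands on 2098-01-17.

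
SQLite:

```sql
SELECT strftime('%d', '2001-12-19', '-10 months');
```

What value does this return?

19

First apply '-10 months': 2001-12-19 → 2001-02-19.
`%d` extracts the 2-digit day of month: 19.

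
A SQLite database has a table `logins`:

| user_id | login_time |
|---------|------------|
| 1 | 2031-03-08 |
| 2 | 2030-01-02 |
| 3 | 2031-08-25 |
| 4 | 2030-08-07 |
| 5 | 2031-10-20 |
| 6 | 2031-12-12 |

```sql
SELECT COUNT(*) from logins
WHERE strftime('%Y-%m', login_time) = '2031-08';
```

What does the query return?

Rows with year-month 2031-08: 2031-08-25 → 1.

1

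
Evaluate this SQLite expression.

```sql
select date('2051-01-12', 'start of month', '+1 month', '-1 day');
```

2051-01-31

`start of month` rewinds 2051-01-12 to 2051-01-01.
Adding +1 month to 2051-01-01 gives 2051-02-01.
Going back 1 day from 2051-02-01 reaches 2051-01-31 (last day of January, 31 days).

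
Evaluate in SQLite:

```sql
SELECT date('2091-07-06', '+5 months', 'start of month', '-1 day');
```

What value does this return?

2091-11-30

Adding +5 months to 2091-07-06 gives 2091-12-06.
`start of month` rewinds 2091-12-06 to 2091-12-01.
Going back 1 day from 2091-12-01 reaches 2091-11-30 (last day of November, 30 days).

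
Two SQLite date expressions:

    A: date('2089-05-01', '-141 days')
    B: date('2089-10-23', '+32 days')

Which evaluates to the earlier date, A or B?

A = 2088-12-11.
B = 2089-11-24.
A is earlier.

A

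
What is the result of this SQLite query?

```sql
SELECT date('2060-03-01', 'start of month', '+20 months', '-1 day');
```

2061-10-31

`start of month` rewinds 2060-03-01 to 2060-03-01.
Adding +20 months to 2060-03-01 gives 2061-11-01.
Going back 1 day from 2061-11-01 reaches 2061-10-31 (last day of October, 31 days).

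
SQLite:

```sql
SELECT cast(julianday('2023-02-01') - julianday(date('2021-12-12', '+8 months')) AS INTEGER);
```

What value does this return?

Adding +8 months to 2021-12-12 gives 2022-08-12.
19 days remain in August 2022 after the 12th (31 − 12).
September 2022: 30 days.
October 2022: 31 days.
November 2022: 30 days.
December 2022: 31 days.
January 2023: 31 days.
Then 1 day into February 2023.
Total: 19 + 30 + 31 + 30 + 31 + 31 + 1 = 173.

173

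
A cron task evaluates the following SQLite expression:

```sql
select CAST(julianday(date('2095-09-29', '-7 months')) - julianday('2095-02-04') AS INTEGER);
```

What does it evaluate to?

Adding -7 months to 2095-09-29 targets 2095-02-29. February 2095 has only 28 days, so SQLite normalizes the 1-day overflow forward to 2095-03-01.
24 days remain in February 2095 after the 4th (28 − 4).
Then 1 day into March 2095.
Total: 24 + 1 = 25.

25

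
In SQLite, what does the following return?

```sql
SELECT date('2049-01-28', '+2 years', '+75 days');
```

Adding +2 years to 2049-01-28 gives 2051-01-28.
Applying '+75 days' to 2051-01-28: counting 75 days forward gives 2051-04-13.

2051-04-13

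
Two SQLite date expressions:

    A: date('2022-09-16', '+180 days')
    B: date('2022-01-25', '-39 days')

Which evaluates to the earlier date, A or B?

B

A = 2023-03-15.
B = 2021-12-17.
B is earlier.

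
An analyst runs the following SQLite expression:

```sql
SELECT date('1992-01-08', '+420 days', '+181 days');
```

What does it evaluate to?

Applying '+420 days' to 1992-01-08: counting 420 days forward gives 1993-03-03.
Applying '+181 days' to 1993-03-03: counting 181 days forward gives 1993-08-31.

1993-08-31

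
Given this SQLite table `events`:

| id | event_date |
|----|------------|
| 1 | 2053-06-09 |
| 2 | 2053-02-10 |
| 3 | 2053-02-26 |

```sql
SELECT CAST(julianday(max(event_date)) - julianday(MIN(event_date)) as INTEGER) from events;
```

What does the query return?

MIN = 2053-02-10, MAX = 2053-06-09.
18 days remain in February 2053 after the 10th (28 − 10).
March 2053: 31 days.
April 2053: 30 days.
May 2053: 31 days.
Then 9 days into June 2053.
Total: 18 + 31 + 30 + 31 + 9 = 119.

119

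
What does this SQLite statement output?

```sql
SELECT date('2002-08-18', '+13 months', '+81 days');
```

2003-12-08

Adding +13 months to 2002-08-18 gives 2003-09-18.
Applying '+81 days' to 2003-09-18: counting 81 days forward gives 2003-12-08.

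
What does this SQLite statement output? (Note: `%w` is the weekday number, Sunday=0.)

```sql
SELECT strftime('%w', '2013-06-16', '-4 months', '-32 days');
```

First apply '-4 months', '-32 days': 2013-06-16 → 2013-01-15.
2013-01-15 is a Tuesday; with Sunday=0 that is 2.

2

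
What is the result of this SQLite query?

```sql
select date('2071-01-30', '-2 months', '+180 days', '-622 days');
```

Adding -2 months to 2071-01-30 gives 2070-11-30.
Applying '+180 days' to 2070-11-30: counting 180 days forward gives 2071-05-29.
Applying '-622 days' to 2071-05-29: counting 622 days back gives 2069-09-14.

2069-09-14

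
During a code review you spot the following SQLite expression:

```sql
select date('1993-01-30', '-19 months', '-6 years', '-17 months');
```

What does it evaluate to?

1984-01-30

Adding -19 months to 1993-01-30 gives 1991-06-30.
Adding -6 years to 1991-06-30 gives 1985-06-30.
Adding -17 months to 1985-06-30 gives 1984-01-30.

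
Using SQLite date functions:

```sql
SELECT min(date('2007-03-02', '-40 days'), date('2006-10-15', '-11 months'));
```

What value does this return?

date('2007-03-02', '-40 days') → 2007-01-21.
date('2006-10-15', '-11 months') → 2005-11-15.
Earlier of the two is 2005-11-15.

2005-11-15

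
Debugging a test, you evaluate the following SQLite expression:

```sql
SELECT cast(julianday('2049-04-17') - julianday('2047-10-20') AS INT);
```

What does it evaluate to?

545

11 days remain in October 2047 after the 20th (31 − 20).
Full months from November 2047 through March 2049 contribute their day counts.
Then 17 days into April 2049.
Total: 11 + 30 + 31 + 31 + 29 + 31 + 30 + 31 + 30 + 31 + 31 + 30 + 31 + 30 + 31 + 31 + 28 + 31 + 17 = 545.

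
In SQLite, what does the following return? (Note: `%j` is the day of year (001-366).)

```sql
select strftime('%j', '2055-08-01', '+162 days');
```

010

First apply '+162 days': 2055-08-01 → 2056-01-10.
Day-of-year for 2056-01-10: days since 2056-01-01 inclusive = 10, zero-padded to 010.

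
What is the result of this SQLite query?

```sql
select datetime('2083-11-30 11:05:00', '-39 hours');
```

2083-11-28 20:05:00

-39 hours from 2083-11-30 11:05:00 is 2083-11-28 20:05:00 (crosses midnight).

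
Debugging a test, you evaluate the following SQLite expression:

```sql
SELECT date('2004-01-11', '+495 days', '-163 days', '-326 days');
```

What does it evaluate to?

Applying '+495 days' to 2004-01-11: counting 495 days forward gives 2005-05-20.
Applying '-163 days' to 2005-05-20: counting 163 days back gives 2004-12-08.
Applying '-326 days' to 2004-12-08: counting 326 days back gives 2004-01-17.

2004-01-17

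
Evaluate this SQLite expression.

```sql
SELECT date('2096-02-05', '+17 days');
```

2096-02-22

Advancing 17 more days within February lands on 2096-02-22.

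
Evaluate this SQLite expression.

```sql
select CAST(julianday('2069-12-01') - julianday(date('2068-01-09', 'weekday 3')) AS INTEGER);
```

690

`weekday 3` advances to the next Wednesday; 2068-01-09 is a Monday, so it moves forward to 2068-01-11.
20 days remain in January 2068 after the 11th (31 − 11).
Full months from February 2068 through November 2069 contribute their day counts.
Then 1 day into December 2069.
Total: 20 + 29 + 31 + 30 + 31 + 30 + 31 + 31 + 30 + 31 + 30 + 31 + 31 + 28 + 31 + 30 + 31 + 30 + 31 + 31 + 30 + 31 + 30 + 1 = 690.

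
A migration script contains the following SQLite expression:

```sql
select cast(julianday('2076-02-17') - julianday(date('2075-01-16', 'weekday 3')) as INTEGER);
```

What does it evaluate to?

`weekday 3` advances to the next Wednesday; 2075-01-16 is already a Wednesday, so it stays at 2075-01-16.
15 days remain in January 2075 after the 16th (31 − 16).
Full months from February 2075 through January 2076 contribute their day counts.
Then 17 days into February 2076.
Total: 15 + 28 + 31 + 30 + 31 + 30 + 31 + 31 + 30 + 31 + 30 + 31 + 31 + 17 = 397.

397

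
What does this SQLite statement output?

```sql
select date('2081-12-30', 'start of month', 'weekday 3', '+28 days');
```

`start of month` rewinds 2081-12-30 to 2081-12-01.
`weekday 3` advances to the next Wednesday; 2081-12-01 is a Monday, so it moves forward to 2081-12-03.
Advancing 28 more days within December lands on 2081-12-31.

2081-12-31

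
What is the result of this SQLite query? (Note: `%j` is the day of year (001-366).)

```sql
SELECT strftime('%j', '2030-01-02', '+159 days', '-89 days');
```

072

First apply '+159 days', '-89 days': 2030-01-02 → 2030-03-13.
Day-of-year for 2030-03-13: days since 2030-01-01 inclusive = 72, zero-padded to 072.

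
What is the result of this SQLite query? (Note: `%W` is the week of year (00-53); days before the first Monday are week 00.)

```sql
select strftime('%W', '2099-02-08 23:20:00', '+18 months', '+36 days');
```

37

First apply '+18 months', '+36 days': 2099-02-08 23:20:00 → 2100-09-13 23:20:00.
2100-09-13 is a Monday. SQLite's %W counts Mondays since the year started; the result is 37.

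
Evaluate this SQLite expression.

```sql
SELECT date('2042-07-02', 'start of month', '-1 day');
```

`start of month` rewinds 2042-07-02 to 2042-07-01.
Going back 1 day from 2042-07-01 reaches 2042-06-30 (last day of June, 30 days).

2042-06-30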